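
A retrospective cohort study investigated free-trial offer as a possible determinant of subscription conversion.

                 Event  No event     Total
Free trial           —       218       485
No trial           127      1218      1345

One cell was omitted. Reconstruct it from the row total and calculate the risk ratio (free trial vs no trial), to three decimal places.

The missing cell is in the exposed row: 485 − 218 = 267.
So a = 267, b = 218, c = 127, d = 1218.
RR = [a/(a+b)] / [c/(c+d)] = (267/485) / (127/1345) = 0.55052/0.09442 = 5.83026

5.830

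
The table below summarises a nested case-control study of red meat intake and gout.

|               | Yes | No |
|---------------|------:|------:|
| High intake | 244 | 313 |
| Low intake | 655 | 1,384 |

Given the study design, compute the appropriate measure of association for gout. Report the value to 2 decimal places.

Cells: a = 244, b = 313, c = 655, d = 1384.
This is a nested case-control study: participants were sampled on outcome status, so risks in the source population cannot be estimated directly — relative risk is not valid here. The odds ratio is the appropriate measure.
OR = (a·d)/(b·c) = (244 × 1384) / (313 × 655) = 337696 / 205015 = 1.64718

1.65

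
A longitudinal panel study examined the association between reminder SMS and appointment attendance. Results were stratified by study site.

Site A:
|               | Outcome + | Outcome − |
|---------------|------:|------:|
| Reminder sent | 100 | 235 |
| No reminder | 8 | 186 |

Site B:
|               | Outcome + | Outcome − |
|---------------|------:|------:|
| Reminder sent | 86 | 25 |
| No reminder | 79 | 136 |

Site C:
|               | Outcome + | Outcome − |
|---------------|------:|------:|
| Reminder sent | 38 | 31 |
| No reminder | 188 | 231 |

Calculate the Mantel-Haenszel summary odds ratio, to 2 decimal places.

4.13

OR_MH = Σ(aᵢdᵢ/nᵢ) / Σ(bᵢcᵢ/nᵢ), where nᵢ is the stratum total.
Stratum 1 (Site A): n = 529; a·d/n = 100·186/529 = 35.1607; b·c/n = 235·8/529 = 3.5539
Stratum 2 (Site B): n = 326; a·d/n = 86·136/326 = 35.8773; b·c/n = 25·79/326 = 6.0583
Stratum 3 (Site C): n = 488; a·d/n = 38·231/488 = 17.9877; b·c/n = 31·188/488 = 11.9426
OR_MH = (35.1607 + 35.8773 + 17.9877) / (3.5539 + 6.0583 + 11.9426) = 89.0257 / 21.5548 = 4.13021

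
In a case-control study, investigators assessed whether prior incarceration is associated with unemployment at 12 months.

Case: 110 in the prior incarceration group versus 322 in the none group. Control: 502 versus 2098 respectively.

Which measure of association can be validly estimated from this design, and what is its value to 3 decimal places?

1.428

From the description: a = 110, b = 502, c = 322, d = 2098.
This is a case-control study: participants were sampled on outcome status, so risks in the source population cannot be estimated directly — relative risk is not valid here. The odds ratio is the appropriate measure.
OR = (a·d)/(b·c) = (110 × 2098) / (502 × 322) = 230780 / 161644 = 1.42771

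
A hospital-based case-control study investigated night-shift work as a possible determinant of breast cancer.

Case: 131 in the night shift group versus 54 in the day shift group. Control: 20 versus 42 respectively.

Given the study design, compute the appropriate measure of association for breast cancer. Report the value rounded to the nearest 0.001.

From the description: a = 131, b = 20, c = 54, d = 42.
This is a hospital-based case-control study: participants were sampled on outcome status, so risks in the source population cannot be estimated directly — relative risk is not valid here. The odds ratio is the appropriate measure.
OR = (a·d)/(b·c) = (131 × 42) / (20 × 54) = 5502 / 1080 = 5.09444

5.094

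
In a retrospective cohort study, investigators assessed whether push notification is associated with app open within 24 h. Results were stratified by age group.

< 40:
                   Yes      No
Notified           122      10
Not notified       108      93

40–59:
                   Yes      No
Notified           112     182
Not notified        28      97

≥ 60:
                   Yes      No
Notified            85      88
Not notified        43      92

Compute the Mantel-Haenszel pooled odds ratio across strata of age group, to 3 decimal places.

OR_MH = Σ(aᵢdᵢ/nᵢ) / Σ(bᵢcᵢ/nᵢ), where nᵢ is the stratum total.
Stratum 1 (< 40): n = 333; a·d/n = 122·93/333 = 34.0721; b·c/n = 10·108/333 = 3.2432
Stratum 2 (40–59): n = 419; a·d/n = 112·97/419 = 25.9284; b·c/n = 182·28/419 = 12.1623
Stratum 3 (≥ 60): n = 308; a·d/n = 85·92/308 = 25.3896; b·c/n = 88·43/308 = 12.2857
OR_MH = (34.0721 + 25.9284 + 25.3896) / (3.2432 + 12.1623 + 12.2857) = 85.3901 / 27.6912 = 3.08365

3.084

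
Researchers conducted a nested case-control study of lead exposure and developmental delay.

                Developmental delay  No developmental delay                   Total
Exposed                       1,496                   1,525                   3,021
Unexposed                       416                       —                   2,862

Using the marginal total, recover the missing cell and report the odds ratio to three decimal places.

The missing cell is in the unexposed row: 2862 − 416 = 2446.
So a = 1496, b = 1525, c = 416, d = 2446.
OR = (a·d)/(b·c) = (1496 × 2446) / (1525 × 416) = 3659216 / 634400 = 5.76799

5.768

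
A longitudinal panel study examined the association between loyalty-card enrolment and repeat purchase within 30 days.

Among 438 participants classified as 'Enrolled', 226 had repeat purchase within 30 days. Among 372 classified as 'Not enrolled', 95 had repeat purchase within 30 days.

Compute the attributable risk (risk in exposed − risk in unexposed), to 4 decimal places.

0.2606

From the description: a = 226, b = 212, c = 95, d = 277.
Risk in exposed = 226/438 = 0.515982; risk in unexposed = 95/372 = 0.255376.
Risk difference = 0.515982 − 0.255376 = 0.260605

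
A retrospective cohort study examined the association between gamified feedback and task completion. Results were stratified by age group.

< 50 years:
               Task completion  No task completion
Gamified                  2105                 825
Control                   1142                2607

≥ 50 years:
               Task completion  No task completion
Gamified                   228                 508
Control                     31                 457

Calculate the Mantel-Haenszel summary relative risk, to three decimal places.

RR_MH = Σ(aᵢ·n₀ᵢ/nᵢ) / Σ(cᵢ·n₁ᵢ/nᵢ), with n₁ᵢ = aᵢ+bᵢ (exposed), n₀ᵢ = cᵢ+dᵢ (unexposed), nᵢ = n₁ᵢ+n₀ᵢ.
Stratum 1 (< 50 years): n₁ = 2930, n₀ = 3749, n = 6679; a·n₀/n = 2105·3749/6679 = 1181.5609; c·n₁/n = 1142·2930/6679 = 500.9822
Stratum 2 (≥ 50 years): n₁ = 736, n₀ = 488, n = 1224; a·n₀/n = 228·488/1224 = 90.9020; c·n₁/n = 31·736/1224 = 18.6405
RR_MH = (1181.5609 + 90.9020) / (500.9822 + 18.6405) = 1272.4628 / 519.6227 = 2.44882

2.449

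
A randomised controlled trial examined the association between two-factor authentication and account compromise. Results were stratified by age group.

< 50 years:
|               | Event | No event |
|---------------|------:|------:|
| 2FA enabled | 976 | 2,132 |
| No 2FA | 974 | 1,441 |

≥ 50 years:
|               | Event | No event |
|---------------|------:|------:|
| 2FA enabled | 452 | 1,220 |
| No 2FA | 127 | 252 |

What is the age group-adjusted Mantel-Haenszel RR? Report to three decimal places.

RR_MH = Σ(aᵢ·n₀ᵢ/nᵢ) / Σ(cᵢ·n₁ᵢ/nᵢ), with n₁ᵢ = aᵢ+bᵢ (exposed), n₀ᵢ = cᵢ+dᵢ (unexposed), nᵢ = n₁ᵢ+n₀ᵢ.
Stratum 1 (< 50 years): n₁ = 3108, n₀ = 2415, n = 5523; a·n₀/n = 976·2415/5523 = 426.7681; c·n₁/n = 974·3108/5523 = 548.1065
Stratum 2 (≥ 50 years): n₁ = 1672, n₀ = 379, n = 2051; a·n₀/n = 452·379/2051 = 83.5241; c·n₁/n = 127·1672/2051 = 103.5319
RR_MH = (426.7681 + 83.5241) / (548.1065 + 103.5319) = 510.2922 / 651.6384 = 0.78309

0.783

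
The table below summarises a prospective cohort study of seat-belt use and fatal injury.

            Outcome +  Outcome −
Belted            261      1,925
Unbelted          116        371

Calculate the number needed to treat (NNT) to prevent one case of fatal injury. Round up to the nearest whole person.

Risk in treated group = 261/2186 = 0.11940; risk in control = 116/487 = 0.23819.
Absolute risk reduction = 0.23819 − 0.11940 = 0.11880
NNT = 1 / ARR = 1 / 0.11880 = 8.418 → round up → 9

9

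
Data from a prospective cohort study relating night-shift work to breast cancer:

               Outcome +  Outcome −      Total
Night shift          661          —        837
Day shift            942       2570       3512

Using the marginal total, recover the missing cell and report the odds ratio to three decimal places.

The missing cell is in the exposed row: 837 − 661 = 176.
So a = 661, b = 176, c = 942, d = 2570.
OR = (a·d)/(b·c) = (661 × 2570) / (176 × 942) = 1698770 / 165792 = 10.24639

10.246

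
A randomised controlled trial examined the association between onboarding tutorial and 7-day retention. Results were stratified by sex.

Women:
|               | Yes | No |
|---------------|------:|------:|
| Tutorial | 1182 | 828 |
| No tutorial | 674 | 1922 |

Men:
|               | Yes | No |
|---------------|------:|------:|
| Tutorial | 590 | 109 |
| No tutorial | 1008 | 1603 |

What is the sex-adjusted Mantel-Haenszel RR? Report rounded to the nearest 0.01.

2.23

RR_MH = Σ(aᵢ·n₀ᵢ/nᵢ) / Σ(cᵢ·n₁ᵢ/nᵢ), with n₁ᵢ = aᵢ+bᵢ (exposed), n₀ᵢ = cᵢ+dᵢ (unexposed), nᵢ = n₁ᵢ+n₀ᵢ.
Stratum 1 (Women): n₁ = 2010, n₀ = 2596, n = 4606; a·n₀/n = 1182·2596/4606 = 666.1902; c·n₁/n = 674·2010/4606 = 294.1251
Stratum 2 (Men): n₁ = 699, n₀ = 2611, n = 3310; a·n₀/n = 590·2611/3310 = 465.4048; c·n₁/n = 1008·699/3310 = 212.8677
RR_MH = (666.1902 + 465.4048) / (294.1251 + 212.8677) = 1131.5950 / 506.9927 = 2.23197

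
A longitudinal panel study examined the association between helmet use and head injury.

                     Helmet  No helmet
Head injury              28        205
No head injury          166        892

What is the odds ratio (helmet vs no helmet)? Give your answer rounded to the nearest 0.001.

Reading the table with exposure as columns: a = 28 (Helmet, case), b = 166 (Helmet, non-case), c = 205 (No helmet, case), d = 892.
OR = (a·d)/(b·c) = (28 × 892) / (166 × 205) = 24976 / 34030 = 0.73394
Exposure is associated with lower odds of head injury (OR = 0.73 < 1).

0.734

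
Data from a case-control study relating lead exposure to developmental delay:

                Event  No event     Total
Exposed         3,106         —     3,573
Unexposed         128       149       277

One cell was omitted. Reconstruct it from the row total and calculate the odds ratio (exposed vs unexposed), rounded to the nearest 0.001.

7.742

The missing cell is in the exposed row: 3573 − 3106 = 467.
So a = 3106, b = 467, c = 128, d = 149.
OR = (a·d)/(b·c) = (3106 × 149) / (467 × 128) = 462794 / 59776 = 7.74214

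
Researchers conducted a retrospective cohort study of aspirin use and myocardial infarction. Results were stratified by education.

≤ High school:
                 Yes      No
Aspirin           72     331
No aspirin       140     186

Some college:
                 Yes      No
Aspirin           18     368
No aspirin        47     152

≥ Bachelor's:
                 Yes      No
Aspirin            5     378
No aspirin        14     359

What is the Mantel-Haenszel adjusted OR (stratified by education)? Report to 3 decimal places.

0.254

OR_MH = Σ(aᵢdᵢ/nᵢ) / Σ(bᵢcᵢ/nᵢ), where nᵢ is the stratum total.
Stratum 1 (≤ High school): n = 729; a·d/n = 72·186/729 = 18.3704; b·c/n = 331·140/729 = 63.5665
Stratum 2 (Some college): n = 585; a·d/n = 18·152/585 = 4.6769; b·c/n = 368·47/585 = 29.5658
Stratum 3 (≥ Bachelor's): n = 756; a·d/n = 5·359/756 = 2.3743; b·c/n = 378·14/756 = 7.0000
OR_MH = (18.3704 + 4.6769 + 2.3743) / (63.5665 + 29.5658 + 7.0000) = 25.4216 / 100.1323 = 0.25388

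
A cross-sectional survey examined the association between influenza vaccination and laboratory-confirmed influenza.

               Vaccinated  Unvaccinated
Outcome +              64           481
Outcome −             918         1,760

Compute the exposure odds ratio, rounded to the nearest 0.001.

0.255

Reading the table with exposure as columns: a = 64 (Vaccinated, case), b = 918 (Vaccinated, non-case), c = 481 (Unvaccinated, case), d = 1760.
OR = (a·d)/(b·c) = (64 × 1760) / (918 × 481) = 112640 / 441558 = 0.25510
Exposure is associated with lower odds of laboratory-confirmed influenza (OR = 0.26 < 1).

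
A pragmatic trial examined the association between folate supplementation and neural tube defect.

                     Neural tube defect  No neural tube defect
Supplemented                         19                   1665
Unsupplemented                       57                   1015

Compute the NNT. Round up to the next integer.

Risk in treated group = 19/1684 = 0.01128; risk in control = 57/1072 = 0.05317.
Absolute risk reduction = 0.05317 − 0.01128 = 0.04189
NNT = 1 / ARR = 1 / 0.04189 = 23.873 → round up → 24

24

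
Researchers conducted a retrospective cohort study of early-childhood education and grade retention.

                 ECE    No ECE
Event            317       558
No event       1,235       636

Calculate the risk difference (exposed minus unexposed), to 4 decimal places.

Reading the table with exposure as columns: a = 317 (ECE, case), b = 1235 (ECE, non-case), c = 558 (No ECE, case), d = 636.
Risk in exposed = 317/1552 = 0.204253; risk in unexposed = 558/1194 = 0.467337.
Risk difference = 0.204253 − 0.467337 = -0.263084

-0.2631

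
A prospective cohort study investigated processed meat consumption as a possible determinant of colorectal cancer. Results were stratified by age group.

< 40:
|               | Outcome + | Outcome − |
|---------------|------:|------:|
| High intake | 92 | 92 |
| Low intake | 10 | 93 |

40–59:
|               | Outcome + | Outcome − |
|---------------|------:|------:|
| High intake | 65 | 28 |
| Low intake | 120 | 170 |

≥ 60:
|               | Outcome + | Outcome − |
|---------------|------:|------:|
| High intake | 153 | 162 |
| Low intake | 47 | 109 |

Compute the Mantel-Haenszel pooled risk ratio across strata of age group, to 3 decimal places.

1.984

RR_MH = Σ(aᵢ·n₀ᵢ/nᵢ) / Σ(cᵢ·n₁ᵢ/nᵢ), with n₁ᵢ = aᵢ+bᵢ (exposed), n₀ᵢ = cᵢ+dᵢ (unexposed), nᵢ = n₁ᵢ+n₀ᵢ.
Stratum 1 (< 40): n₁ = 184, n₀ = 103, n = 287; a·n₀/n = 92·103/287 = 33.0174; c·n₁/n = 10·184/287 = 6.4111
Stratum 2 (40–59): n₁ = 93, n₀ = 290, n = 383; a·n₀/n = 65·290/383 = 49.2167; c·n₁/n = 120·93/383 = 29.1384
Stratum 3 (≥ 60): n₁ = 315, n₀ = 156, n = 471; a·n₀/n = 153·156/471 = 50.6752; c·n₁/n = 47·315/471 = 31.4331
RR_MH = (33.0174 + 49.2167 + 50.6752) / (6.4111 + 29.1384 + 31.4331) = 132.9093 / 66.9827 = 1.98423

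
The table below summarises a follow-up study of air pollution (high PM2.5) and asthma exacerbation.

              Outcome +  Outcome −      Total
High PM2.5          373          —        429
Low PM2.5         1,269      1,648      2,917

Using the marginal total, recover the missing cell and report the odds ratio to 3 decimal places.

8.650

The missing cell is in the exposed row: 429 − 373 = 56.
So a = 373, b = 56, c = 1269, d = 1648.
OR = (a·d)/(b·c) = (373 × 1648) / (56 × 1269) = 614704 / 71064 = 8.65001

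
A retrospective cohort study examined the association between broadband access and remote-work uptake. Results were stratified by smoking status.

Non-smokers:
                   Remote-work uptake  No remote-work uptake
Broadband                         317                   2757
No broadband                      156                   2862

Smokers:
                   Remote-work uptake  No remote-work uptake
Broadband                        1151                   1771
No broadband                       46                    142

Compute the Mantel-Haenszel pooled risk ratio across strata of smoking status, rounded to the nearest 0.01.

RR_MH = Σ(aᵢ·n₀ᵢ/nᵢ) / Σ(cᵢ·n₁ᵢ/nᵢ), with n₁ᵢ = aᵢ+bᵢ (exposed), n₀ᵢ = cᵢ+dᵢ (unexposed), nᵢ = n₁ᵢ+n₀ᵢ.
Stratum 1 (Non-smokers): n₁ = 3074, n₀ = 3018, n = 6092; a·n₀/n = 317·3018/6092 = 157.0430; c·n₁/n = 156·3074/6092 = 78.7170
Stratum 2 (Smokers): n₁ = 2922, n₀ = 188, n = 3110; a·n₀/n = 1151·188/3110 = 69.5781; c·n₁/n = 46·2922/3110 = 43.2193
RR_MH = (157.0430 + 69.5781) / (78.7170 + 43.2193) = 226.6211 / 121.9363 = 1.85852

1.86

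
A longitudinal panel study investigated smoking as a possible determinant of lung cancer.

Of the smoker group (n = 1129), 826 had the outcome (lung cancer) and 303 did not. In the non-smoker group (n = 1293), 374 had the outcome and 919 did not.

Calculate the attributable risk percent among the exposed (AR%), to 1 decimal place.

60.5

From the description: a = 826, b = 303, c = 374, d = 919.
Risk in exposed = 826/1129 = 0.73162; risk in unexposed = 374/1293 = 0.28925.
RR = 0.73162/0.28925 = 2.52937
AR% = (RR − 1)/RR × 100 = (2.52937 − 1)/2.52937 × 100 = 60.4645%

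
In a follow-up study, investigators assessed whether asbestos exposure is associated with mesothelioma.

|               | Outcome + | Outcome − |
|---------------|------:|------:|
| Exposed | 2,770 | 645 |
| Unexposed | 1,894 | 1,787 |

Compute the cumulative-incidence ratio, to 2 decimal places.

Cells: a = 2770, b = 645, c = 1894, d = 1787.
Risk in exposed = 2770/3415 = 0.81113; risk in unexposed = 1894/3681 = 0.51453.
RR = 0.81113 / 0.51453 = 1.57643
The risk among the exposed is 1.58 times that among the unexposed.

1.58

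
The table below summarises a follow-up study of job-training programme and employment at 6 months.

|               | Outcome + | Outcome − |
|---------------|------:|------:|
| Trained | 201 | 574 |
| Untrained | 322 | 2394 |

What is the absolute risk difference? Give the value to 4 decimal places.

0.1408

Cells: a = 201, b = 574, c = 322, d = 2394.
Risk in exposed = 201/775 = 0.259355; risk in unexposed = 322/2716 = 0.118557.
Risk difference = 0.259355 − 0.118557 = 0.140798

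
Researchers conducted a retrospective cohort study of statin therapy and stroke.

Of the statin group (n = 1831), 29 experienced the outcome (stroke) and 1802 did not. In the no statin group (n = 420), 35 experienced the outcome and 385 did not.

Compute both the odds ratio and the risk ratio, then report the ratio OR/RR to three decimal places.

From the description: a = 29, b = 1802, c = 35, d = 385.
OR = (29·385)/(1802·35) = 11165/63070 = 0.17703
Risk in exposed = 29/1831 = 0.01584; risk in unexposed = 35/420 = 0.08333; RR = 0.19006
OR/RR = 0.17703 / 0.19006 = 0.93142
The outcome is rare in both groups, so OR ≈ RR (ratio near 1).

0.931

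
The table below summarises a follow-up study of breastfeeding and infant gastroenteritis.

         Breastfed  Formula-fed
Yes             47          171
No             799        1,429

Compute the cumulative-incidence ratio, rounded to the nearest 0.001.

0.520

Reading the table with exposure as columns: a = 47 (Breastfed, case), b = 799 (Breastfed, non-case), c = 171 (Formula-fed, case), d = 1429.
Risk in exposed = 47/846 = 0.05556; risk in unexposed = 171/1600 = 0.10687.
RR = 0.05556 / 0.10687 = 0.51982
The risk is 48% lower among the exposed than among the unexposed.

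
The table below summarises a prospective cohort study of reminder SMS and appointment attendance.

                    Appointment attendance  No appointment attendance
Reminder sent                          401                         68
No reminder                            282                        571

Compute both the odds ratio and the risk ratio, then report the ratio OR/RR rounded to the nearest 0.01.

Cells: a = 401, b = 68, c = 282, d = 571.
OR = (401·571)/(68·282) = 228971/19176 = 11.94050
Risk in exposed = 401/469 = 0.85501; risk in unexposed = 282/853 = 0.33060; RR = 2.58626
OR/RR = 11.94050 / 2.58626 = 4.61691
The outcome is not rare, so the OR lies further from 1 than the RR.

4.62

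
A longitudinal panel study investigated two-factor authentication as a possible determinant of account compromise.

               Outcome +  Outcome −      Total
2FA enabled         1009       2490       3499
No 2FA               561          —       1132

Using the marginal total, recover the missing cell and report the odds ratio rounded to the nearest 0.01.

The missing cell is in the unexposed row: 1132 − 561 = 571.
So a = 1009, b = 2490, c = 561, d = 571.
OR = (a·d)/(b·c) = (1009 × 571) / (2490 × 561) = 576139 / 1396890 = 0.41244

0.41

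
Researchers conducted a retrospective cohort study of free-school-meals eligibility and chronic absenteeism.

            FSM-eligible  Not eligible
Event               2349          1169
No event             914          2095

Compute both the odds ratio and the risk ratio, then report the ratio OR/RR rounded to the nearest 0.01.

2.29

Reading the table with exposure as columns: a = 2349 (FSM-eligible, case), b = 914 (FSM-eligible, non-case), c = 1169 (Not eligible, case), d = 2095.
OR = (2349·2095)/(914·1169) = 4921155/1068466 = 4.60581
Risk in exposed = 2349/3263 = 0.71989; risk in unexposed = 1169/3264 = 0.35815; RR = 2.01003
OR/RR = 4.60581 / 2.01003 = 2.29142
The outcome is not rare, so the OR lies further from 1 than the RR.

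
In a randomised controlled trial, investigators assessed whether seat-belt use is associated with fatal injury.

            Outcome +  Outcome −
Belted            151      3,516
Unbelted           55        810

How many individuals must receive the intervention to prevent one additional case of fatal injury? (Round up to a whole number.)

45

Risk in treated group = 151/3667 = 0.04118; risk in control = 55/865 = 0.06358.
Absolute risk reduction = 0.06358 − 0.04118 = 0.02241
NNT = 1 / ARR = 1 / 0.02241 = 44.631 → round up → 45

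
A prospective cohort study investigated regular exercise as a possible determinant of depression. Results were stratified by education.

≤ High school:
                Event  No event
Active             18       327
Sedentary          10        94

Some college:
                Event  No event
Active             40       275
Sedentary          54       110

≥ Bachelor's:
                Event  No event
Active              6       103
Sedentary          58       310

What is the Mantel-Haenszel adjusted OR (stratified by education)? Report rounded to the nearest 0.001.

OR_MH = Σ(aᵢdᵢ/nᵢ) / Σ(bᵢcᵢ/nᵢ), where nᵢ is the stratum total.
Stratum 1 (≤ High school): n = 449; a·d/n = 18·94/449 = 3.7684; b·c/n = 327·10/449 = 7.2829
Stratum 2 (Some college): n = 479; a·d/n = 40·110/479 = 9.1858; b·c/n = 275·54/479 = 31.0021
Stratum 3 (≥ Bachelor's): n = 477; a·d/n = 6·310/477 = 3.8994; b·c/n = 103·58/477 = 12.5241
OR_MH = (3.7684 + 9.1858 + 3.8994) / (7.2829 + 31.0021 + 12.5241) = 16.8535 / 50.8090 = 0.33170

0.332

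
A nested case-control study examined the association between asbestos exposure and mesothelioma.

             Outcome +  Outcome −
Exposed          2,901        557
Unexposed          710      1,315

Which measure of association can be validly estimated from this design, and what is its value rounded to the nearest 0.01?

Cells: a = 2901, b = 557, c = 710, d = 1315.
This is a nested case-control study: participants were sampled on outcome status, so risks in the source population cannot be estimated directly — relative risk is not valid here. The odds ratio is the appropriate measure.
OR = (a·d)/(b·c) = (2901 × 1315) / (557 × 710) = 3814815 / 395470 = 9.64628

9.65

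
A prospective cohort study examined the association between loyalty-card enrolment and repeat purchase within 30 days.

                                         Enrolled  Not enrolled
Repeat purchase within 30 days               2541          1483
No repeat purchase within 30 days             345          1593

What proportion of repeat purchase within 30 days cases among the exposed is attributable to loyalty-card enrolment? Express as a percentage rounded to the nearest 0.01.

Reading the table with exposure as columns: a = 2541 (Enrolled, case), b = 345 (Enrolled, non-case), c = 1483 (Not enrolled, case), d = 1593.
Risk in exposed = 2541/2886 = 0.88046; risk in unexposed = 1483/3076 = 0.48212.
RR = 0.88046/0.48212 = 1.82622
AR% = (RR − 1)/RR × 100 = (1.82622 − 1)/1.82622 × 100 = 45.2421%

45.24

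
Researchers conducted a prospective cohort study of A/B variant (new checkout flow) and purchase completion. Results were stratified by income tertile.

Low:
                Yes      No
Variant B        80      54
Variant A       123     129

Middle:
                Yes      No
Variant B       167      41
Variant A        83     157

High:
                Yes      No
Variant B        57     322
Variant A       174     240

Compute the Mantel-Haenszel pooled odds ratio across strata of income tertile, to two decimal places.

1.07

OR_MH = Σ(aᵢdᵢ/nᵢ) / Σ(bᵢcᵢ/nᵢ), where nᵢ is the stratum total.
Stratum 1 (Low): n = 386; a·d/n = 80·129/386 = 26.7358; b·c/n = 54·123/386 = 17.2073
Stratum 2 (Middle): n = 448; a·d/n = 167·157/448 = 58.5246; b·c/n = 41·83/448 = 7.5960
Stratum 3 (High): n = 793; a·d/n = 57·240/793 = 17.2509; b·c/n = 322·174/793 = 70.6532
OR_MH = (26.7358 + 58.5246 + 17.2509) / (17.2073 + 7.5960 + 70.6532) = 102.5113 / 95.4565 = 1.07391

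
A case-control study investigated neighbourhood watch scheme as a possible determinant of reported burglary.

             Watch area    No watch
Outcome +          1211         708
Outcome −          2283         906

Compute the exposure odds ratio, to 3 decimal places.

0.679

Reading the table with exposure as columns: a = 1211 (Watch area, case), b = 2283 (Watch area, non-case), c = 708 (No watch, case), d = 906.
OR = (a·d)/(b·c) = (1211 × 906) / (2283 × 708) = 1097166 / 1616364 = 0.67879
Exposure is associated with lower odds of reported burglary (OR = 0.68 < 1).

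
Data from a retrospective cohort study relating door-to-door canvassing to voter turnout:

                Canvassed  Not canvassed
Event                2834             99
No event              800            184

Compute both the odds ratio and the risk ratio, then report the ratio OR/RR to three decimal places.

2.953

Reading the table with exposure as columns: a = 2834 (Canvassed, case), b = 800 (Canvassed, non-case), c = 99 (Not canvassed, case), d = 184.
OR = (2834·184)/(800·99) = 521456/79200 = 6.58404
Risk in exposed = 2834/3634 = 0.77986; risk in unexposed = 99/283 = 0.34982; RR = 2.22929
OR/RR = 6.58404 / 2.22929 = 2.95343
The outcome is not rare, so the OR lies further from 1 than the RR.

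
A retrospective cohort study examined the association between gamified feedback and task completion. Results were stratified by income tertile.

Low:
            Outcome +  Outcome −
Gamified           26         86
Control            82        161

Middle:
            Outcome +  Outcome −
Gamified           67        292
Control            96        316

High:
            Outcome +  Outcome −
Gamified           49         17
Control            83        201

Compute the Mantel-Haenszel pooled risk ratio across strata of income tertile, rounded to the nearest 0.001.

RR_MH = Σ(aᵢ·n₀ᵢ/nᵢ) / Σ(cᵢ·n₁ᵢ/nᵢ), with n₁ᵢ = aᵢ+bᵢ (exposed), n₀ᵢ = cᵢ+dᵢ (unexposed), nᵢ = n₁ᵢ+n₀ᵢ.
Stratum 1 (Low): n₁ = 112, n₀ = 243, n = 355; a·n₀/n = 26·243/355 = 17.7972; c·n₁/n = 82·112/355 = 25.8704
Stratum 2 (Middle): n₁ = 359, n₀ = 412, n = 771; a·n₀/n = 67·412/771 = 35.8029; c·n₁/n = 96·359/771 = 44.7004
Stratum 3 (High): n₁ = 66, n₀ = 284, n = 350; a·n₀/n = 49·284/350 = 39.7600; c·n₁/n = 83·66/350 = 15.6514
RR_MH = (17.7972 + 35.8029 + 39.7600) / (25.8704 + 44.7004 + 15.6514) = 93.3600 / 86.2222 = 1.08278

1.083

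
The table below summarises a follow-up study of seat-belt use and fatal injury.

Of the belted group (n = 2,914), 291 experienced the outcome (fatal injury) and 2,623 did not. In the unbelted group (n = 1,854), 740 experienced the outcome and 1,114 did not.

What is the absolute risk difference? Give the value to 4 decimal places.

From the description: a = 291, b = 2623, c = 740, d = 1114.
Risk in exposed = 291/2914 = 0.099863; risk in unexposed = 740/1854 = 0.399137.
Risk difference = 0.099863 − 0.399137 = -0.299274

-0.2993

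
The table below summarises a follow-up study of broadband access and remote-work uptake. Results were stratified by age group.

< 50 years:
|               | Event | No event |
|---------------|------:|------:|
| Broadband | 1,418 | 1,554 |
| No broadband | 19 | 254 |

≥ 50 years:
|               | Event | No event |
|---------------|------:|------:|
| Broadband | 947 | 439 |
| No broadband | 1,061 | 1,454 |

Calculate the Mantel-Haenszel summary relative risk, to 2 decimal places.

1.85

RR_MH = Σ(aᵢ·n₀ᵢ/nᵢ) / Σ(cᵢ·n₁ᵢ/nᵢ), with n₁ᵢ = aᵢ+bᵢ (exposed), n₀ᵢ = cᵢ+dᵢ (unexposed), nᵢ = n₁ᵢ+n₀ᵢ.
Stratum 1 (< 50 years): n₁ = 2972, n₀ = 273, n = 3245; a·n₀/n = 1418·273/3245 = 119.2955; c·n₁/n = 19·2972/3245 = 17.4015
Stratum 2 (≥ 50 years): n₁ = 1386, n₀ = 2515, n = 3901; a·n₀/n = 947·2515/3901 = 610.5370; c·n₁/n = 1061·1386/3901 = 376.9664
RR_MH = (119.2955 + 610.5370) / (17.4015 + 376.9664) = 729.8326 / 394.3680 = 1.85064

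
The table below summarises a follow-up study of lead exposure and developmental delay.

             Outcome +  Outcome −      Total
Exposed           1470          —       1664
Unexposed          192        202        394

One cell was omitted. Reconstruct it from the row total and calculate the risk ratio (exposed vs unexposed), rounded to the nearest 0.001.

The missing cell is in the exposed row: 1664 − 1470 = 194.
So a = 1470, b = 194, c = 192, d = 202.
RR = [a/(a+b)] / [c/(c+d)] = (1470/1664) / (192/394) = 0.88341/0.48731 = 1.81284

1.813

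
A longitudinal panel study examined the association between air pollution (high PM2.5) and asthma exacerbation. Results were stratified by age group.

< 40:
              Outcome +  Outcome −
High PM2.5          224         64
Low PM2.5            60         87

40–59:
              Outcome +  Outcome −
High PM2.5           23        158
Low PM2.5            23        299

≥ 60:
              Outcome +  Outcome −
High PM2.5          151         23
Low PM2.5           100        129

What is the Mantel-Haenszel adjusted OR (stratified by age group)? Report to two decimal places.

OR_MH = Σ(aᵢdᵢ/nᵢ) / Σ(bᵢcᵢ/nᵢ), where nᵢ is the stratum total.
Stratum 1 (< 40): n = 435; a·d/n = 224·87/435 = 44.8000; b·c/n = 64·60/435 = 8.8276
Stratum 2 (40–59): n = 503; a·d/n = 23·299/503 = 13.6720; b·c/n = 158·23/503 = 7.2247
Stratum 3 (≥ 60): n = 403; a·d/n = 151·129/403 = 48.3350; b·c/n = 23·100/403 = 5.7072
OR_MH = (44.8000 + 13.6720 + 48.3350) / (8.8276 + 7.2247 + 5.7072) = 106.8070 / 21.7594 = 4.90854

4.91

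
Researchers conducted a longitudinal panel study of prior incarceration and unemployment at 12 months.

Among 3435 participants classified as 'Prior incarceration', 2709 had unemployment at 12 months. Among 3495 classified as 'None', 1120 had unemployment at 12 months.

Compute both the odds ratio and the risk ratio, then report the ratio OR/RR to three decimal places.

3.215

From the description: a = 2709, b = 726, c = 1120, d = 2375.
OR = (2709·2375)/(726·1120) = 6433875/813120 = 7.91258
Risk in exposed = 2709/3435 = 0.78865; risk in unexposed = 1120/3495 = 0.32046; RR = 2.46100
OR/RR = 7.91258 / 2.46100 = 3.21519
The outcome is not rare, so the OR lies further from 1 than the RR.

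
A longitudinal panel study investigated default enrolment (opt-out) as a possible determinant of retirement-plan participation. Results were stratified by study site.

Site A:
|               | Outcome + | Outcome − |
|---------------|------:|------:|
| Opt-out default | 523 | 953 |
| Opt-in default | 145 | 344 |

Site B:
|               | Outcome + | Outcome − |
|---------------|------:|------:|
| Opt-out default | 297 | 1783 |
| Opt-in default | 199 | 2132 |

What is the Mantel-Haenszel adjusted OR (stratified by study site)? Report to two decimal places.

1.56

OR_MH = Σ(aᵢdᵢ/nᵢ) / Σ(bᵢcᵢ/nᵢ), where nᵢ is the stratum total.
Stratum 1 (Site A): n = 1965; a·d/n = 523·344/1965 = 91.5583; b·c/n = 953·145/1965 = 70.3232
Stratum 2 (Site B): n = 4411; a·d/n = 297·2132/4411 = 143.5511; b·c/n = 1783·199/4411 = 80.4391
OR_MH = (91.5583 + 143.5511) / (70.3232 + 80.4391) = 235.1094 / 150.7623 = 1.55947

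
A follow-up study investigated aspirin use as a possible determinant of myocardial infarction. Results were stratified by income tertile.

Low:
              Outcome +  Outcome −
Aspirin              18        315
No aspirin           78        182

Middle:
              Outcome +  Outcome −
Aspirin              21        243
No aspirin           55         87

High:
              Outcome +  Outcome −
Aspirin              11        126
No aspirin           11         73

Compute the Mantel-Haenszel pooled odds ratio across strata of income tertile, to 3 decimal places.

0.169

OR_MH = Σ(aᵢdᵢ/nᵢ) / Σ(bᵢcᵢ/nᵢ), where nᵢ is the stratum total.
Stratum 1 (Low): n = 593; a·d/n = 18·182/593 = 5.5245; b·c/n = 315·78/593 = 41.4334
Stratum 2 (Middle): n = 406; a·d/n = 21·87/406 = 4.5000; b·c/n = 243·55/406 = 32.9187
Stratum 3 (High): n = 221; a·d/n = 11·73/221 = 3.6335; b·c/n = 126·11/221 = 6.2715
OR_MH = (5.5245 + 4.5000 + 3.6335) / (41.4334 + 32.9187 + 6.2715) = 13.6579 / 80.6236 = 0.16940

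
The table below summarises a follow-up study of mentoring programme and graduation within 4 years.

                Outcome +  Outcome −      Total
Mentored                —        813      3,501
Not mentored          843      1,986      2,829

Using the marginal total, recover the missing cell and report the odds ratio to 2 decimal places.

The missing cell is in the exposed row: 3501 − 813 = 2688.
So a = 2688, b = 813, c = 843, d = 1986.
OR = (a·d)/(b·c) = (2688 × 1986) / (813 × 843) = 5338368 / 685359 = 7.78916

7.79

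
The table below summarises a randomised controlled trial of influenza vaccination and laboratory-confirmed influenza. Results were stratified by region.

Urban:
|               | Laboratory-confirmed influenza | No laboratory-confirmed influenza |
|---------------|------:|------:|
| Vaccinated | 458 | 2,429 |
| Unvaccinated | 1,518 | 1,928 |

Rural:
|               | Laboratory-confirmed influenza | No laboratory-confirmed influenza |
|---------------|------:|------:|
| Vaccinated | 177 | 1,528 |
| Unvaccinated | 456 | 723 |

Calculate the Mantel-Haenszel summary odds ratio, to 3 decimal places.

OR_MH = Σ(aᵢdᵢ/nᵢ) / Σ(bᵢcᵢ/nᵢ), where nᵢ is the stratum total.
Stratum 1 (Urban): n = 6333; a·d/n = 458·1928/6333 = 139.4322; b·c/n = 2429·1518/6333 = 582.2236
Stratum 2 (Rural): n = 2884; a·d/n = 177·723/2884 = 44.3727; b·c/n = 1528·456/2884 = 241.5978
OR_MH = (139.4322 + 44.3727) / (582.2236 + 241.5978) = 183.8049 / 823.8214 = 0.22311

0.223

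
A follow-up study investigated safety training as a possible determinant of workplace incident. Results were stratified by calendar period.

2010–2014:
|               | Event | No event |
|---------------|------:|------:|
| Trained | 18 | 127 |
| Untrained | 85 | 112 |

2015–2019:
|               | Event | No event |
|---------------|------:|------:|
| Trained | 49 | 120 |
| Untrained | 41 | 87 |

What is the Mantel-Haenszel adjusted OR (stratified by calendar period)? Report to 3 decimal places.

0.421

OR_MH = Σ(aᵢdᵢ/nᵢ) / Σ(bᵢcᵢ/nᵢ), where nᵢ is the stratum total.
Stratum 1 (2010–2014): n = 342; a·d/n = 18·112/342 = 5.8947; b·c/n = 127·85/342 = 31.5643
Stratum 2 (2015–2019): n = 297; a·d/n = 49·87/297 = 14.3535; b·c/n = 120·41/297 = 16.5657
OR_MH = (5.8947 + 14.3535) / (31.5643 + 16.5657) = 20.2483 / 48.1300 = 0.42070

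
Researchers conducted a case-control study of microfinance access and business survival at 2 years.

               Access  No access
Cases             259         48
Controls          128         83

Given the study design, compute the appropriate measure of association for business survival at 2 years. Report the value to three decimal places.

Reading the table with exposure as columns: a = 259 (Access, case), b = 128 (Access, non-case), c = 48 (No access, case), d = 83.
This is a case-control study: participants were sampled on outcome status, so risks in the source population cannot be estimated directly — relative risk is not valid here. The odds ratio is the appropriate measure.
OR = (a·d)/(b·c) = (259 × 83) / (128 × 48) = 21497 / 6144 = 3.49886

3.499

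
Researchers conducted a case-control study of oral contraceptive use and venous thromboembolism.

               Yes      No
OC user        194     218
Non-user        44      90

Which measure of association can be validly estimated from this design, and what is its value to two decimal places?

Cells: a = 194, b = 218, c = 44, d = 90.
This is a case-control study: participants were sampled on outcome status, so risks in the source population cannot be estimated directly — relative risk is not valid here. The odds ratio is the appropriate measure.
OR = (a·d)/(b·c) = (194 × 90) / (218 × 44) = 17460 / 9592 = 1.82027

1.82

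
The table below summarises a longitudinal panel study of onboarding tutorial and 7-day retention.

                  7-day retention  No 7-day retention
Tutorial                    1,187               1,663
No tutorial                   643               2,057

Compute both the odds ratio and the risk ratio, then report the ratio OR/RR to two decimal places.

Cells: a = 1187, b = 1663, c = 643, d = 2057.
OR = (1187·2057)/(1663·643) = 2441659/1069309 = 2.28340
Risk in exposed = 1187/2850 = 0.41649; risk in unexposed = 643/2700 = 0.23815; RR = 1.74887
OR/RR = 2.28340 / 1.74887 = 1.30564
The outcome is not rare, so the OR lies further from 1 than the RR.

1.31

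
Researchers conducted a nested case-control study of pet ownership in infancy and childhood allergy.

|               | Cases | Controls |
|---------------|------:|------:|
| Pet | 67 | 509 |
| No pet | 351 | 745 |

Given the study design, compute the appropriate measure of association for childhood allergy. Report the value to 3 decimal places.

Cells: a = 67, b = 509, c = 351, d = 745.
This is a nested case-control study: participants were sampled on outcome status, so risks in the source population cannot be estimated directly — relative risk is not valid here. The odds ratio is the appropriate measure.
OR = (a·d)/(b·c) = (67 × 745) / (509 × 351) = 49915 / 178659 = 0.27939

0.279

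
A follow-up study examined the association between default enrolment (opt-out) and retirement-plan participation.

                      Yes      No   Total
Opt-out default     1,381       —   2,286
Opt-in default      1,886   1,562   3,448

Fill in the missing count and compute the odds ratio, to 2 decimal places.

1.26

The missing cell is in the exposed row: 2286 − 1381 = 905.
So a = 1381, b = 905, c = 1886, d = 1562.
OR = (a·d)/(b·c) = (1381 × 1562) / (905 × 1886) = 2157122 / 1706830 = 1.26382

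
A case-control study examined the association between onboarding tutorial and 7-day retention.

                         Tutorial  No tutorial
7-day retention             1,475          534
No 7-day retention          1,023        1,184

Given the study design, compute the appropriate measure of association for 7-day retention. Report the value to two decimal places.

3.20

Reading the table with exposure as columns: a = 1475 (Tutorial, case), b = 1023 (Tutorial, non-case), c = 534 (No tutorial, case), d = 1184.
This is a case-control study: participants were sampled on outcome status, so risks in the source population cannot be estimated directly — relative risk is not valid here. The odds ratio is the appropriate measure.
OR = (a·d)/(b·c) = (1475 × 1184) / (1023 × 534) = 1746400 / 546282 = 3.19688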